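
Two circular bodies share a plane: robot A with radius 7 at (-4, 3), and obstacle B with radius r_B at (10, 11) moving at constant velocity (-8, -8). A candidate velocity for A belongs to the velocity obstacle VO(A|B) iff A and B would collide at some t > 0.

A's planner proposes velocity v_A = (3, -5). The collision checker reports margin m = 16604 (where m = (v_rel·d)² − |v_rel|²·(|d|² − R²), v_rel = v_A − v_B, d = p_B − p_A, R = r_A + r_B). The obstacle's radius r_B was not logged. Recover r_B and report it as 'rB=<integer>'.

m = 16604
d = (14, 8);  v_rel = (11, 3),  |v_rel|² = 130
v_rel×d = (11)·(8) − (3)·(14) = 46
since m = R²·130 − 46²:  R² = (2116 + 16604) / 130 = 144
R = √144 = 12  ⇒  r_B = 12 − 7 = 5

rB=5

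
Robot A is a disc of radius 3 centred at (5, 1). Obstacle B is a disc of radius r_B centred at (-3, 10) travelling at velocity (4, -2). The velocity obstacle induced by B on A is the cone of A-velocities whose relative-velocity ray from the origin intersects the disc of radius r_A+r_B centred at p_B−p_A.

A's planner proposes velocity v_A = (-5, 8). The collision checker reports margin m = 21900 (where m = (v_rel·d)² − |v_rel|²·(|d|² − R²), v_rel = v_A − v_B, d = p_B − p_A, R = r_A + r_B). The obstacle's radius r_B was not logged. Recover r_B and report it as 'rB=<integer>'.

m = 21900
d = (-8, 9);  v_rel = (-9, 10),  |v_rel|² = 181
v_rel×d = (-9)·(9) − (10)·(-8) = -1
since m = R²·181 − (-1)²:  R² = (1 + 21900) / 181 = 121
R = √121 = 11  ⇒  r_B = 11 − 3 = 8

rB=8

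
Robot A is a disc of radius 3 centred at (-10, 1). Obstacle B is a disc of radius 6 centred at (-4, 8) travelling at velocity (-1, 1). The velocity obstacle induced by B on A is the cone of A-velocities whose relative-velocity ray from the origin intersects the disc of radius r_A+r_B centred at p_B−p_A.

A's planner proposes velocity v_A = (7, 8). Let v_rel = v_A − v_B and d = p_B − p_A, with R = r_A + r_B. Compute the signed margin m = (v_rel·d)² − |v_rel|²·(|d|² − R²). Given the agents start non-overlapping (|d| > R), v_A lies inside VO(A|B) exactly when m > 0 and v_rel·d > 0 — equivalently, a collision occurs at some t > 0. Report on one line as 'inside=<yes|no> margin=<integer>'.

d = (6, 7),  |d|² = 85;  R = 3+6 = 9,  c = 85−9² = 4
v_rel = (8, 7),  |v_rel|² = 113;  v_rel·d = (8)·(6) + (7)·(7) = 97
113·t² − 194·t + 4 = 0  ⇒  m = 97² − 113·4 = 8957
m = 8957 > 0,  v_rel·d = 97 > 0  ⇒  inside

inside=yes margin=8957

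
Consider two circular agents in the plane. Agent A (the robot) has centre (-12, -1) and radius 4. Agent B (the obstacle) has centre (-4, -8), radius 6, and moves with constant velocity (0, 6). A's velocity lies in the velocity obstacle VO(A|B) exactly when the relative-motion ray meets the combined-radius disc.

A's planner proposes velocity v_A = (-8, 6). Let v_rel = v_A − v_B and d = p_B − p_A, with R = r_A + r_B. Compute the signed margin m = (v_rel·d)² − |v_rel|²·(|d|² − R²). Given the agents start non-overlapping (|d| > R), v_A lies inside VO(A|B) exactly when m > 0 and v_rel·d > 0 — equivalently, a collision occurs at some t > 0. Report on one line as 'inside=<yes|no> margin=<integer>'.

d = (8, -7),  |d|² = 113;  R = 4+6 = 10,  c = 113−10² = 13
v_rel = (-8, 0),  |v_rel|² = 64;  v_rel·d = (-8)·(8) + (0)·(-7) = -64
64·t² + 128·t + 13 = 0  ⇒  m = (-64)² − 64·13 = 3264
m = 3264 > 0,  v_rel·d = -64 < 0  ⇒  outside

inside=no margin=3264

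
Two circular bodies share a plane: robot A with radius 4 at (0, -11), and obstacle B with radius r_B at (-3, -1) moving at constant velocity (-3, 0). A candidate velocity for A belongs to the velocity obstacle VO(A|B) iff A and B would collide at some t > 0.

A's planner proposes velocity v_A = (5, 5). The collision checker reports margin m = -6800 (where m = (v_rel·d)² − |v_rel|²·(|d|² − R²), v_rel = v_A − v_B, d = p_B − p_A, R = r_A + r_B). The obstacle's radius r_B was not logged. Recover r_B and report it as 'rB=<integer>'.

m = -6800
d = (-3, 10);  v_rel = (8, 5),  |v_rel|² = 89
v_rel×d = (8)·(10) − (5)·(-3) = 95
since m = R²·89 − 95²:  R² = (9025 + -6800) / 89 = 25
R = √25 = 5  ⇒  r_B = 5 − 4 = 1

rB=1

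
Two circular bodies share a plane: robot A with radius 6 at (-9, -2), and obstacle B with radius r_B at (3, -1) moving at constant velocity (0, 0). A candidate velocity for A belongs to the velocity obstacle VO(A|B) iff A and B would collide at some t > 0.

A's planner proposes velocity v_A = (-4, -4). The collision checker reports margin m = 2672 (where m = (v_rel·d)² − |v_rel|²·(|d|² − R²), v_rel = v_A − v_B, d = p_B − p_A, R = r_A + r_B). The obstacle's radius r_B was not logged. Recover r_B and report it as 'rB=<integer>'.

m = 2672
d = (12, 1);  v_rel = (-4, -4),  |v_rel|² = 32
v_rel×d = (-4)·(1) − (-4)·(12) = 44
since m = R²·32 − 44²:  R² = (1936 + 2672) / 32 = 144
R = √144 = 12  ⇒  r_B = 12 − 6 = 6

rB=6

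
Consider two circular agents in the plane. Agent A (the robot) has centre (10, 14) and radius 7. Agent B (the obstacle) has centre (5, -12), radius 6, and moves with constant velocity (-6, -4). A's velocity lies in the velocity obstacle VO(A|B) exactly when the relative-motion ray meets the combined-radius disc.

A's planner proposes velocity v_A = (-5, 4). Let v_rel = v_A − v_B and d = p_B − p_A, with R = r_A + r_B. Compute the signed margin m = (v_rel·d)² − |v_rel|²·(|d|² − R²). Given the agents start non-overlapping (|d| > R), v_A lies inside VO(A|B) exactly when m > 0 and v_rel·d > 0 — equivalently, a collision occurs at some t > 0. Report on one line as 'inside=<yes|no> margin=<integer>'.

d = (-5, -26),  |d|² = 701;  R = 7+6 = 13,  c = 701−13² = 532
v_rel = (1, 8),  |v_rel|² = 65;  v_rel·d = (1)·(-5) + (8)·(-26) = -213
65·t² + 426·t + 532 = 0  ⇒  m = (-213)² − 65·532 = 10789
m = 10789 > 0,  v_rel·d = -213 < 0  ⇒  outside

inside=no margin=10789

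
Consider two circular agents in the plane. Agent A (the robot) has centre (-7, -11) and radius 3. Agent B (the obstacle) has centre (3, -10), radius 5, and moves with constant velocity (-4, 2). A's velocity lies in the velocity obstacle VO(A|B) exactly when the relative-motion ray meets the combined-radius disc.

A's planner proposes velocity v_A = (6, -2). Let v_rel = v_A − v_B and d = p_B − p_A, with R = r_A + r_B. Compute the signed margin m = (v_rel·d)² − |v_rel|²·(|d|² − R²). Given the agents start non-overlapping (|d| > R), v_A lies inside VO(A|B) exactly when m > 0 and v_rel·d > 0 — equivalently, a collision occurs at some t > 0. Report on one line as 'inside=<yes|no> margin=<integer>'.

d = (10, 1),  |d|² = 101;  R = 3+5 = 8,  c = 101−8² = 37
v_rel = (10, -4),  |v_rel|² = 116;  v_rel·d = (10)·(10) + (-4)·(1) = 96
116·t² − 192·t + 37 = 0  ⇒  m = 96² − 116·37 = 4924
m = 4924 > 0,  v_rel·d = 96 > 0  ⇒  inside

inside=yes margin=4924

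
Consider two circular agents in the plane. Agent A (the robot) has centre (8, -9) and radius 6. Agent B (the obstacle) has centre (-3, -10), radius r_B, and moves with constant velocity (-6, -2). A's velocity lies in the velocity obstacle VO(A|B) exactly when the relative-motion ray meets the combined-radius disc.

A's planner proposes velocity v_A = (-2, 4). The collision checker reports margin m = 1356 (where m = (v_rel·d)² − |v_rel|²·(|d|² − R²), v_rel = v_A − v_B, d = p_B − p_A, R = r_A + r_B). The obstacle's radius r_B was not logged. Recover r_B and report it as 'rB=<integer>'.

m = 1356
d = (-11, -1);  v_rel = (4, 6),  |v_rel|² = 52
v_rel×d = (4)·(-1) − (6)·(-11) = 62
since m = R²·52 − 62²:  R² = (3844 + 1356) / 52 = 100
R = √100 = 10  ⇒  r_B = 10 − 6 = 4

rB=4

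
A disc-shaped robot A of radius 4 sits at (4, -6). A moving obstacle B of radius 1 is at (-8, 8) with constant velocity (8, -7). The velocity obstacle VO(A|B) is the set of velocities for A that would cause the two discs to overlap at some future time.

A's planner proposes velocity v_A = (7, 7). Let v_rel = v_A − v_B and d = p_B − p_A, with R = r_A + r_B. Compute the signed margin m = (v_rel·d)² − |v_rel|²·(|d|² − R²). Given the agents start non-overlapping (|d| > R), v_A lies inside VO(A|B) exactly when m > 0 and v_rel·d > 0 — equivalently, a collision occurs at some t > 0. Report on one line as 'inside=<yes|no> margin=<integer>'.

d = (-12, 14),  |d|² = 340;  R = 4+1 = 5,  c = 340−5² = 315
v_rel = (-1, 14),  |v_rel|² = 197;  v_rel·d = (-1)·(-12) + (14)·(14) = 208
197·t² − 416·t + 315 = 0  ⇒  m = 208² − 197·315 = -18791
m = -18791 < 0,  v_rel·d = 208 > 0  ⇒  outside

inside=no margin=-18791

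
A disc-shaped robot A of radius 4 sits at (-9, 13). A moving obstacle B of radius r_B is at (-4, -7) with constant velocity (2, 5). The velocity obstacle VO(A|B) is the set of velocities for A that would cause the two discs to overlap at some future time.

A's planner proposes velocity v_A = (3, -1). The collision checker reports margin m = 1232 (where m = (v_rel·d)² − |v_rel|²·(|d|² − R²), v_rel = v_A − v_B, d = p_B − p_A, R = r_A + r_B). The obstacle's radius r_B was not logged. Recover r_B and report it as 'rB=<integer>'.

m = 1232
d = (5, -20);  v_rel = (1, -6),  |v_rel|² = 37
v_rel×d = (1)·(-20) − (-6)·(5) = 10
since m = R²·37 − 10²:  R² = (100 + 1232) / 37 = 36
R = √36 = 6  ⇒  r_B = 6 − 4 = 2

rB=2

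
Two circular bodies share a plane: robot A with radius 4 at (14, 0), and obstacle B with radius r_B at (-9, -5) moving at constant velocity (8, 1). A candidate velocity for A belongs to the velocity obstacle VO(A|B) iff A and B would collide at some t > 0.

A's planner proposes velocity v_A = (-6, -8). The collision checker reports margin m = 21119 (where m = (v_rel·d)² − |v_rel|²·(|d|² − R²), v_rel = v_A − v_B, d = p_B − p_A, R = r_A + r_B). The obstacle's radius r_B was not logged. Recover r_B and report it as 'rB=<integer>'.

m = 21119
d = (-23, -5);  v_rel = (-14, -9),  |v_rel|² = 277
v_rel×d = (-14)·(-5) − (-9)·(-23) = -137
since m = R²·277 − (-137)²:  R² = (18769 + 21119) / 277 = 144
R = √144 = 12  ⇒  r_B = 12 − 4 = 8

rB=8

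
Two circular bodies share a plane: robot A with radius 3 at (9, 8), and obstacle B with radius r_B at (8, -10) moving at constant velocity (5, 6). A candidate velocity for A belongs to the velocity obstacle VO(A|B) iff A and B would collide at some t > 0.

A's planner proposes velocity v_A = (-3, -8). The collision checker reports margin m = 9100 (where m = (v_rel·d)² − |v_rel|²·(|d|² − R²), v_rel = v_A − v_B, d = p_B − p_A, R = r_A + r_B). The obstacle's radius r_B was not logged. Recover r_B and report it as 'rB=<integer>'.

m = 9100
d = (-1, -18);  v_rel = (-8, -14),  |v_rel|² = 260
v_rel×d = (-8)·(-18) − (-14)·(-1) = 130
since m = R²·260 − 130²:  R² = (16900 + 9100) / 260 = 100
R = √100 = 10  ⇒  r_B = 10 − 3 = 7

rB=7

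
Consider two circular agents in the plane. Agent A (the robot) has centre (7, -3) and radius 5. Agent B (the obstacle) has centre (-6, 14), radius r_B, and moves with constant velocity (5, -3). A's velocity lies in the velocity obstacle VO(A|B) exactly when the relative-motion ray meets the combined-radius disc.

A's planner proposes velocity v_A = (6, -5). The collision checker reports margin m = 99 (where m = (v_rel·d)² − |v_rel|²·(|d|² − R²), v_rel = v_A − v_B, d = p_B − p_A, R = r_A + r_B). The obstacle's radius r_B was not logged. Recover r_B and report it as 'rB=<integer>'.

m = 99
d = (-13, 17);  v_rel = (1, -2),  |v_rel|² = 5
v_rel×d = (1)·(17) − (-2)·(-13) = -9
since m = R²·5 − (-9)²:  R² = (81 + 99) / 5 = 36
R = √36 = 6  ⇒  r_B = 6 − 5 = 1

rB=1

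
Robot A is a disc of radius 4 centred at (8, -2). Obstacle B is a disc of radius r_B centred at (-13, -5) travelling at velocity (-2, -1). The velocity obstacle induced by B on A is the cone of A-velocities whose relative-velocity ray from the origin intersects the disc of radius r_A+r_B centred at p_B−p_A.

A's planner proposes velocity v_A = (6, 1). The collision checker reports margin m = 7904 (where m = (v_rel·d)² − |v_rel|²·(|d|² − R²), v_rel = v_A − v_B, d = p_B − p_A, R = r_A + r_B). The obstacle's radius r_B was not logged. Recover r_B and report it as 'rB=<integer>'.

m = 7904
d = (-21, -3);  v_rel = (8, 2),  |v_rel|² = 68
v_rel×d = (8)·(-3) − (2)·(-21) = 18
since m = R²·68 − 18²:  R² = (324 + 7904) / 68 = 121
R = √121 = 11  ⇒  r_B = 11 − 4 = 7

rB=7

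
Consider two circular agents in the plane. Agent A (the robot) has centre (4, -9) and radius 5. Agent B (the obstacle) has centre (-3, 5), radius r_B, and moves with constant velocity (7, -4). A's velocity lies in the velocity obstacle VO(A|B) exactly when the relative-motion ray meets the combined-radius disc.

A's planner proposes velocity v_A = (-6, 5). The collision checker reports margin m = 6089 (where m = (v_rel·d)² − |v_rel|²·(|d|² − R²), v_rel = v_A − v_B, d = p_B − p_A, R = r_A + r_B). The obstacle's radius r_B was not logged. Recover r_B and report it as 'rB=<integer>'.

m = 6089
d = (-7, 14);  v_rel = (-13, 9),  |v_rel|² = 250
v_rel×d = (-13)·(14) − (9)·(-7) = -119
since m = R²·250 − (-119)²:  R² = (14161 + 6089) / 250 = 81
R = √81 = 9  ⇒  r_B = 9 − 5 = 4

rB=4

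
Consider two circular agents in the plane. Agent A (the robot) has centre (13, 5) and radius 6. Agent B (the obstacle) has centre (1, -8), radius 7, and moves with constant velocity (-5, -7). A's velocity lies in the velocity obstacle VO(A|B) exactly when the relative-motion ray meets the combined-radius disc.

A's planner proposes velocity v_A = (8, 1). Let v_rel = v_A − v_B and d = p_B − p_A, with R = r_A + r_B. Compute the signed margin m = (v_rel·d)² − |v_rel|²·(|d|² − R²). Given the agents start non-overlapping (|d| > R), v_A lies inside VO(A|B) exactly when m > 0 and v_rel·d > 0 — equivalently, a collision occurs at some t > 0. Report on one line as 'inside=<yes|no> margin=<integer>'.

d = (-12, -13),  |d|² = 313;  R = 6+7 = 13,  c = 313−13² = 144
v_rel = (13, 8),  |v_rel|² = 233;  v_rel·d = (13)·(-12) + (8)·(-13) = -260
233·t² + 520·t + 144 = 0  ⇒  m = (-260)² − 233·144 = 34048
m = 34048 > 0,  v_rel·d = -260 < 0  ⇒  outside

inside=no margin=34048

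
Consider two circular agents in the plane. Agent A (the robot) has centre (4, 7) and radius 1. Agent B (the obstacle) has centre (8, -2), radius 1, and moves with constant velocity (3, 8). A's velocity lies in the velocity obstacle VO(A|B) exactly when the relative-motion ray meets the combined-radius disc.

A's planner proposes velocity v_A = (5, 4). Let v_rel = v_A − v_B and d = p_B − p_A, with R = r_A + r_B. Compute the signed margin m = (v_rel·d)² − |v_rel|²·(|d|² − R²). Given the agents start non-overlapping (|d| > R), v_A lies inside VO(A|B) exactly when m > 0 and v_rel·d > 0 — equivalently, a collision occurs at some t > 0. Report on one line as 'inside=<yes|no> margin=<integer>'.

d = (4, -9),  |d|² = 97;  R = 1+1 = 2,  c = 97−2² = 93
v_rel = (2, -4),  |v_rel|² = 20;  v_rel·d = (2)·(4) + (-4)·(-9) = 44
20·t² − 88·t + 93 = 0  ⇒  m = 44² − 20·93 = 76
m = 76 > 0,  v_rel·d = 44 > 0  ⇒  inside

inside=yes margin=76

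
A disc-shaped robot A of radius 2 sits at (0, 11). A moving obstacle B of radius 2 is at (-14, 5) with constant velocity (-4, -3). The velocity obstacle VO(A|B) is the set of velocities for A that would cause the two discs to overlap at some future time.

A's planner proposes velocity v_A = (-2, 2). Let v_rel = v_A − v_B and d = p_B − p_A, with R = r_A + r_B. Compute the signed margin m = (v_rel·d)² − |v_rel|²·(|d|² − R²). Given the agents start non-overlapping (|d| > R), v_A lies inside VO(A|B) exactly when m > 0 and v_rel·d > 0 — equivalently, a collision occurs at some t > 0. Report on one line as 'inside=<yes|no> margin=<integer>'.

d = (-14, -6),  |d|² = 232;  R = 2+2 = 4,  c = 232−4² = 216
v_rel = (2, 5),  |v_rel|² = 29;  v_rel·d = (2)·(-14) + (5)·(-6) = -58
29·t² + 116·t + 216 = 0  ⇒  m = (-58)² − 29·216 = -2900
m = -2900 < 0,  v_rel·d = -58 < 0  ⇒  outside

inside=no margin=-2900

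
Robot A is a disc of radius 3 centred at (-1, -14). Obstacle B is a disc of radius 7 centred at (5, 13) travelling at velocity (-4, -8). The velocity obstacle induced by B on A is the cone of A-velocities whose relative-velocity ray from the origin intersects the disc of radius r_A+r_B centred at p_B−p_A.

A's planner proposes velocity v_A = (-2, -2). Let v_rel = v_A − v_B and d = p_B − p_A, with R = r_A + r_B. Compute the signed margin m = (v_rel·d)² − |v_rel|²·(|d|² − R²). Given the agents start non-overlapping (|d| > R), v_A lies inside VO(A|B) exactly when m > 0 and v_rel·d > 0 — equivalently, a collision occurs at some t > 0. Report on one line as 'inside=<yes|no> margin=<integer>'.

d = (6, 27),  |d|² = 765;  R = 3+7 = 10,  c = 765−10² = 665
v_rel = (2, 6),  |v_rel|² = 40;  v_rel·d = (2)·(6) + (6)·(27) = 174
40·t² − 348·t + 665 = 0  ⇒  m = 174² − 40·665 = 3676
m = 3676 > 0,  v_rel·d = 174 > 0  ⇒  inside

inside=yes margin=3676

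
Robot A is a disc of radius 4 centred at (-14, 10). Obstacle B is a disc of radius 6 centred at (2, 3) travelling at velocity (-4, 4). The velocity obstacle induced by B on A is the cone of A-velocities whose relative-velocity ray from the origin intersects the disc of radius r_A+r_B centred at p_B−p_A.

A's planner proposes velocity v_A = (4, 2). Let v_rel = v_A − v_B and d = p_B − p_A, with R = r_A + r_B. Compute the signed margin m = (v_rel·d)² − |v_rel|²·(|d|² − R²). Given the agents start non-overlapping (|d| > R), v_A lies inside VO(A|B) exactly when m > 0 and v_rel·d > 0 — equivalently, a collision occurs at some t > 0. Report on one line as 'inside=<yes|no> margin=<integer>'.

d = (16, -7),  |d|² = 305;  R = 4+6 = 10,  c = 305−10² = 205
v_rel = (8, -2),  |v_rel|² = 68;  v_rel·d = (8)·(16) + (-2)·(-7) = 142
68·t² − 284·t + 205 = 0  ⇒  m = 142² − 68·205 = 6224
m = 6224 > 0,  v_rel·d = 142 > 0  ⇒  inside

inside=yes margin=6224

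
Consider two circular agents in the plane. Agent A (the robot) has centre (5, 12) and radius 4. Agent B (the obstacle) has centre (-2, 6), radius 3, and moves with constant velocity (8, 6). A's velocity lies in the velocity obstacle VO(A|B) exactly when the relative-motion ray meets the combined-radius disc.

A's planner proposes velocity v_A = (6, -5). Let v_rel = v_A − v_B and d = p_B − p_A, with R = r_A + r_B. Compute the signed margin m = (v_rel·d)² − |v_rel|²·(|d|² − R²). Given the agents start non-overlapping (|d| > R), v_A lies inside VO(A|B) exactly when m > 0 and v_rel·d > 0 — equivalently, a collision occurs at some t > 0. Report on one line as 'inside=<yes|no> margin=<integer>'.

d = (-7, -6),  |d|² = 85;  R = 4+3 = 7,  c = 85−7² = 36
v_rel = (-2, -11),  |v_rel|² = 125;  v_rel·d = (-2)·(-7) + (-11)·(-6) = 80
125·t² − 160·t + 36 = 0  ⇒  m = 80² − 125·36 = 1900
m = 1900 > 0,  v_rel·d = 80 > 0  ⇒  inside

inside=yes margin=1900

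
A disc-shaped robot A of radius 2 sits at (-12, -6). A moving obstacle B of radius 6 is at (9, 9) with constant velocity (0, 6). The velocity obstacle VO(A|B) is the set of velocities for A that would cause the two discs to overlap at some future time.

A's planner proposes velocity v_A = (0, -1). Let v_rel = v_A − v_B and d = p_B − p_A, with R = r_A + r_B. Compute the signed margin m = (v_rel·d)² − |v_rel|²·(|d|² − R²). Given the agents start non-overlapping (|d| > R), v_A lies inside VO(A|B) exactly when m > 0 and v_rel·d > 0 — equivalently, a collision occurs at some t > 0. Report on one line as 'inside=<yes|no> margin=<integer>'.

d = (21, 15),  |d|² = 666;  R = 2+6 = 8,  c = 666−8² = 602
v_rel = (0, -7),  |v_rel|² = 49;  v_rel·d = (0)·(21) + (-7)·(15) = -105
49·t² + 210·t + 602 = 0  ⇒  m = (-105)² − 49·602 = -18473
m = -18473 < 0,  v_rel·d = -105 < 0  ⇒  outside

inside=no margin=-18473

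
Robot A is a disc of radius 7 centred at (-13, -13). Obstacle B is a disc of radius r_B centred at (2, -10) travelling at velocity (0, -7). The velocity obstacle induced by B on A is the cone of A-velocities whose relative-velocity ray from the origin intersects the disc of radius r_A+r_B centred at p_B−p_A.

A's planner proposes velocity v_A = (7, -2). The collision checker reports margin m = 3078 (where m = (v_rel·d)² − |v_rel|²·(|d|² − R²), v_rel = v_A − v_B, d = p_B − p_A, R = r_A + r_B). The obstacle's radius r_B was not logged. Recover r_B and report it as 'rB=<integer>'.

m = 3078
d = (15, 3);  v_rel = (7, 5),  |v_rel|² = 74
v_rel×d = (7)·(3) − (5)·(15) = -54
since m = R²·74 − (-54)²:  R² = (2916 + 3078) / 74 = 81
R = √81 = 9  ⇒  r_B = 9 − 7 = 2

rB=2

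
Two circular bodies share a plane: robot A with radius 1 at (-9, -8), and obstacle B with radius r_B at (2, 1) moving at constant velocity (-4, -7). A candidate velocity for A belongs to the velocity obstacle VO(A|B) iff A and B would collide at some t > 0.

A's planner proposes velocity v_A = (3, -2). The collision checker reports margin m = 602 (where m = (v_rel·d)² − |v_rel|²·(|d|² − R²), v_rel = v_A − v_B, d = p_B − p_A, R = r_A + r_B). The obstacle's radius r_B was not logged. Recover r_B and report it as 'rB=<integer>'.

m = 602
d = (11, 9);  v_rel = (7, 5),  |v_rel|² = 74
v_rel×d = (7)·(9) − (5)·(11) = 8
since m = R²·74 − 8²:  R² = (64 + 602) / 74 = 9
R = √9 = 3  ⇒  r_B = 3 − 1 = 2

rB=2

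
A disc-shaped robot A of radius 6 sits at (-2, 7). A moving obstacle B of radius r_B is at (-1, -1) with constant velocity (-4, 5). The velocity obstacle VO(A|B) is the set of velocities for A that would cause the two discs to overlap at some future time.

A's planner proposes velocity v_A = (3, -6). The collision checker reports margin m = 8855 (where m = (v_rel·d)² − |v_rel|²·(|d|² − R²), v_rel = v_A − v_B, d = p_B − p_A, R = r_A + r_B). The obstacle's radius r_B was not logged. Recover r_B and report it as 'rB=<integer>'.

m = 8855
d = (1, -8);  v_rel = (7, -11),  |v_rel|² = 170
v_rel×d = (7)·(-8) − (-11)·(1) = -45
since m = R²·170 − (-45)²:  R² = (2025 + 8855) / 170 = 64
R = √64 = 8  ⇒  r_B = 8 − 6 = 2

rB=2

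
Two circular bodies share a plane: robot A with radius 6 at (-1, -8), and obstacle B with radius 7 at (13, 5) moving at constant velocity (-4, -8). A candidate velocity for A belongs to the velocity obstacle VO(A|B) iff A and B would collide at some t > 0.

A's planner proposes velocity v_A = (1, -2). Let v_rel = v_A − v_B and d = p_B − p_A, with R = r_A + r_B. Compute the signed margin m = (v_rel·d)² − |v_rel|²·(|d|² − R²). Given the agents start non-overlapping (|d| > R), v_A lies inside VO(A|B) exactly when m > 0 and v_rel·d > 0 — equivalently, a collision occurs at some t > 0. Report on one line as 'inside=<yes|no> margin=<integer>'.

d = (14, 13),  |d|² = 365;  R = 6+7 = 13,  c = 365−13² = 196
v_rel = (5, 6),  |v_rel|² = 61;  v_rel·d = (5)·(14) + (6)·(13) = 148
61·t² − 296·t + 196 = 0  ⇒  m = 148² − 61·196 = 9948
m = 9948 > 0,  v_rel·d = 148 > 0  ⇒  inside

inside=yes margin=9948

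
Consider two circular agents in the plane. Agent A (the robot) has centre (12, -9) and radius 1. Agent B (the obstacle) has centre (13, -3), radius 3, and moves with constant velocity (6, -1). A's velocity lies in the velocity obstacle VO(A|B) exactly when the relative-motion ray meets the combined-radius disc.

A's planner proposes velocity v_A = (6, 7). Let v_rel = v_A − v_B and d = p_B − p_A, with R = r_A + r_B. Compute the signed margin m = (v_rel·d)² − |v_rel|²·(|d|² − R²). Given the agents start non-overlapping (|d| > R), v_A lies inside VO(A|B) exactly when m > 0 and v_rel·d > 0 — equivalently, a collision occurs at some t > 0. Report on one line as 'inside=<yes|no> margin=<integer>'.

d = (1, 6),  |d|² = 37;  R = 1+3 = 4,  c = 37−4² = 21
v_rel = (0, 8),  |v_rel|² = 64;  v_rel·d = (0)·(1) + (8)·(6) = 48
64·t² − 96·t + 21 = 0  ⇒  m = 48² − 64·21 = 960
m = 960 > 0,  v_rel·d = 48 > 0  ⇒  inside

inside=yes margin=960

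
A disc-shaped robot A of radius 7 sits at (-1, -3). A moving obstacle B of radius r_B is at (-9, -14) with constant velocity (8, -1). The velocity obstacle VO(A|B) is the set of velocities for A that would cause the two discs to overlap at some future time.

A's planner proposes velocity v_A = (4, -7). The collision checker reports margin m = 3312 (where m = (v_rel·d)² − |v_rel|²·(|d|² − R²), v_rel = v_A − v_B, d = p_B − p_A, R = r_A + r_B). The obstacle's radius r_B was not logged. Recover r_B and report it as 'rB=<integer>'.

m = 3312
d = (-8, -11);  v_rel = (-4, -6),  |v_rel|² = 52
v_rel×d = (-4)·(-11) − (-6)·(-8) = -4
since m = R²·52 − (-4)²:  R² = (16 + 3312) / 52 = 64
R = √64 = 8  ⇒  r_B = 8 − 7 = 1

rB=1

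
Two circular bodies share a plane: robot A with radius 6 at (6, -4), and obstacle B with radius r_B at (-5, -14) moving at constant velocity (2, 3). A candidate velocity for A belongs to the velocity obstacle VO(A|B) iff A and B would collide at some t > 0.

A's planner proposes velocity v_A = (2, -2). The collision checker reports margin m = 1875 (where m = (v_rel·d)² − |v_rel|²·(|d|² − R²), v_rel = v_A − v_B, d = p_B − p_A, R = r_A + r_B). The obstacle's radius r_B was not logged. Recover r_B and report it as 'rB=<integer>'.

m = 1875
d = (-11, -10);  v_rel = (0, -5),  |v_rel|² = 25
v_rel×d = (0)·(-10) − (-5)·(-11) = -55
since m = R²·25 − (-55)²:  R² = (3025 + 1875) / 25 = 196
R = √196 = 14  ⇒  r_B = 14 − 6 = 8

rB=8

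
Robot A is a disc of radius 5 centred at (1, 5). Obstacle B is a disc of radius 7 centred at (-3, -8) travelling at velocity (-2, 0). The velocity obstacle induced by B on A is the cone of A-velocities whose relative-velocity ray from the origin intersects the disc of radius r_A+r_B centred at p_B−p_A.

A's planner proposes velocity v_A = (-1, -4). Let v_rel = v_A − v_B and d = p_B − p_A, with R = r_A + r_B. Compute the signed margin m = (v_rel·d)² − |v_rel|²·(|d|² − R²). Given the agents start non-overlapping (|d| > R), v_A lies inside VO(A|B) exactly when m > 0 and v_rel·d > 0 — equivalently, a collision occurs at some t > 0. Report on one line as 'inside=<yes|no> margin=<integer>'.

d = (-4, -13),  |d|² = 185;  R = 5+7 = 12,  c = 185−12² = 41
v_rel = (1, -4),  |v_rel|² = 17;  v_rel·d = (1)·(-4) + (-4)·(-13) = 48
17·t² − 96·t + 41 = 0  ⇒  m = 48² − 17·41 = 1607
m = 1607 > 0,  v_rel·d = 48 > 0  ⇒  inside

inside=yes margin=1607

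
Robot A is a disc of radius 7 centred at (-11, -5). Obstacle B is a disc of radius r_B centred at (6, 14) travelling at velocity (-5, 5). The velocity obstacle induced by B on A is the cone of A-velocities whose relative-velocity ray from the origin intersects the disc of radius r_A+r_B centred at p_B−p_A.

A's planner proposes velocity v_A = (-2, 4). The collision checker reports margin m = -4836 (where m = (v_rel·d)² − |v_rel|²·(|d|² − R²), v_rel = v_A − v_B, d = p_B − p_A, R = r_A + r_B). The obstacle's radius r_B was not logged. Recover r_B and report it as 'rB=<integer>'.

m = -4836
d = (17, 19);  v_rel = (3, -1),  |v_rel|² = 10
v_rel×d = (3)·(19) − (-1)·(17) = 74
since m = R²·10 − 74²:  R² = (5476 + -4836) / 10 = 64
R = √64 = 8  ⇒  r_B = 8 − 7 = 1

rB=1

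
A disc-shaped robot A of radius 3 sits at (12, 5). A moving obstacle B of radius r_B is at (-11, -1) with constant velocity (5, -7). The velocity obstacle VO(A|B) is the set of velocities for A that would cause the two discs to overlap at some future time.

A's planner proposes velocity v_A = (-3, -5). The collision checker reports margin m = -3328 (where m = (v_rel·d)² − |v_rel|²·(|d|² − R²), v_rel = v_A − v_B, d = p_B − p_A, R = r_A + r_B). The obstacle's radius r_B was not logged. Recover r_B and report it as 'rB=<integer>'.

m = -3328
d = (-23, -6);  v_rel = (-8, 2),  |v_rel|² = 68
v_rel×d = (-8)·(-6) − (2)·(-23) = 94
since m = R²·68 − 94²:  R² = (8836 + -3328) / 68 = 81
R = √81 = 9  ⇒  r_B = 9 − 3 = 6

rB=6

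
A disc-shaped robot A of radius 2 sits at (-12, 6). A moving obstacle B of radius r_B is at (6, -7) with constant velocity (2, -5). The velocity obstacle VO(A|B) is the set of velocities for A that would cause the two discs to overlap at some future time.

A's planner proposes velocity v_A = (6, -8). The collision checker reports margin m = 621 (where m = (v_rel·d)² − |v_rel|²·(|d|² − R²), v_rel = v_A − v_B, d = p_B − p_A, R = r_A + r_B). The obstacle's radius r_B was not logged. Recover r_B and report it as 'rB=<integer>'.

m = 621
d = (18, -13);  v_rel = (4, -3),  |v_rel|² = 25
v_rel×d = (4)·(-13) − (-3)·(18) = 2
since m = R²·25 − 2²:  R² = (4 + 621) / 25 = 25
R = √25 = 5  ⇒  r_B = 5 − 2 = 3

rB=3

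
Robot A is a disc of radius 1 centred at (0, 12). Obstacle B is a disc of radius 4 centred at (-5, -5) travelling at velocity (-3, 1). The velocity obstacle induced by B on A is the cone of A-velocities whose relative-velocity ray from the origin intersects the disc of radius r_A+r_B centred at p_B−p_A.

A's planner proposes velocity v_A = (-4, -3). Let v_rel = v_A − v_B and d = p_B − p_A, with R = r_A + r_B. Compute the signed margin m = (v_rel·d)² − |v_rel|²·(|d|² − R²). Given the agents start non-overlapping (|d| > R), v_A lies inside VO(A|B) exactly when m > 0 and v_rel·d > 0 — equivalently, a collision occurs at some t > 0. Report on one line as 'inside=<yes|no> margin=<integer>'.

d = (-5, -17),  |d|² = 314;  R = 1+4 = 5,  c = 314−5² = 289
v_rel = (-1, -4),  |v_rel|² = 17;  v_rel·d = (-1)·(-5) + (-4)·(-17) = 73
17·t² − 146·t + 289 = 0  ⇒  m = 73² − 17·289 = 416
m = 416 > 0,  v_rel·d = 73 > 0  ⇒  inside

inside=yes margin=416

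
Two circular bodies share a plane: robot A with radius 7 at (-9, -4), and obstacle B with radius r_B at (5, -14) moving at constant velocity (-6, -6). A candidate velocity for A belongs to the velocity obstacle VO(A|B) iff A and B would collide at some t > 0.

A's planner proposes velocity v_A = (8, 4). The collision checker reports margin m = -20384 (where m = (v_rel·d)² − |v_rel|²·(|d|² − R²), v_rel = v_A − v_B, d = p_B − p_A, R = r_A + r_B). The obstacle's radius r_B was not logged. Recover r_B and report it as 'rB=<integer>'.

m = -20384
d = (14, -10);  v_rel = (14, 10),  |v_rel|² = 296
v_rel×d = (14)·(-10) − (10)·(14) = -280
since m = R²·296 − (-280)²:  R² = (78400 + -20384) / 296 = 196
R = √196 = 14  ⇒  r_B = 14 − 7 = 7

rB=7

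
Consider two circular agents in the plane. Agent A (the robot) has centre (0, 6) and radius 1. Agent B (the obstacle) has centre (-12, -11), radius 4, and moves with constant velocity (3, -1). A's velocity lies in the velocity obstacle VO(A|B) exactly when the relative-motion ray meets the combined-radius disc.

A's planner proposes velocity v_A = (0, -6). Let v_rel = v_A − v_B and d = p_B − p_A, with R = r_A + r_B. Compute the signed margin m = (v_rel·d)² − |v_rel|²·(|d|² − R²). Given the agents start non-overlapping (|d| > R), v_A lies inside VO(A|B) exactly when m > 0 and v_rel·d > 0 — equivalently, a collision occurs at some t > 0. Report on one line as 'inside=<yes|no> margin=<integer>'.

d = (-12, -17),  |d|² = 433;  R = 1+4 = 5,  c = 433−5² = 408
v_rel = (-3, -5),  |v_rel|² = 34;  v_rel·d = (-3)·(-12) + (-5)·(-17) = 121
34·t² − 242·t + 408 = 0  ⇒  m = 121² − 34·408 = 769
m = 769 > 0,  v_rel·d = 121 > 0  ⇒  inside

inside=yes margin=769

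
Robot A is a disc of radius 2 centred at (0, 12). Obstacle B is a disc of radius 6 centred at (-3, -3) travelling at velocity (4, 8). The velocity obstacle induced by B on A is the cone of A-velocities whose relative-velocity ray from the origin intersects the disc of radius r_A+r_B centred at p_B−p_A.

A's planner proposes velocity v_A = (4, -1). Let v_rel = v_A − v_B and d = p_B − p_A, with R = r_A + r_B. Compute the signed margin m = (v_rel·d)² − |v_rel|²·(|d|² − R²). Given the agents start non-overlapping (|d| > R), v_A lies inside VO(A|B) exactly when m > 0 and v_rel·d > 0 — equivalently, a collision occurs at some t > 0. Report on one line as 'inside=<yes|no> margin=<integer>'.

d = (-3, -15),  |d|² = 234;  R = 2+6 = 8,  c = 234−8² = 170
v_rel = (0, -9),  |v_rel|² = 81;  v_rel·d = (0)·(-3) + (-9)·(-15) = 135
81·t² − 270·t + 170 = 0  ⇒  m = 135² − 81·170 = 4455
m = 4455 > 0,  v_rel·d = 135 > 0  ⇒  inside

inside=yes margin=4455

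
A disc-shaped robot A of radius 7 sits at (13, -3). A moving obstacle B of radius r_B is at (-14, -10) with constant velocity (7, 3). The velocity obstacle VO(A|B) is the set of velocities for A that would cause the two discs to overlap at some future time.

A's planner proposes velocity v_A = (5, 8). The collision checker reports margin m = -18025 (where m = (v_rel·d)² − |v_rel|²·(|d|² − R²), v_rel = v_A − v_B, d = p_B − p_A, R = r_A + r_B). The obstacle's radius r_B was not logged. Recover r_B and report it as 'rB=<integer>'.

m = -18025
d = (-27, -7);  v_rel = (-2, 5),  |v_rel|² = 29
v_rel×d = (-2)·(-7) − (5)·(-27) = 149
since m = R²·29 − 149²:  R² = (22201 + -18025) / 29 = 144
R = √144 = 12  ⇒  r_B = 12 − 7 = 5

rB=5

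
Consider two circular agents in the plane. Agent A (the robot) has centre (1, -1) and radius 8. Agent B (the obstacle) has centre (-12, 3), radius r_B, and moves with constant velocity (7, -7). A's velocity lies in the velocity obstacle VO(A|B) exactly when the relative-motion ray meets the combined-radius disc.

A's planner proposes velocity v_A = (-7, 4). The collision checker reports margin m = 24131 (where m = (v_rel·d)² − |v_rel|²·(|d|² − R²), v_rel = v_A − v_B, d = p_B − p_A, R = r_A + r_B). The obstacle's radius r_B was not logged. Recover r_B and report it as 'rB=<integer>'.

m = 24131
d = (-13, 4);  v_rel = (-14, 11),  |v_rel|² = 317
v_rel×d = (-14)·(4) − (11)·(-13) = 87
since m = R²·317 − 87²:  R² = (7569 + 24131) / 317 = 100
R = √100 = 10  ⇒  r_B = 10 − 8 = 2

rB=2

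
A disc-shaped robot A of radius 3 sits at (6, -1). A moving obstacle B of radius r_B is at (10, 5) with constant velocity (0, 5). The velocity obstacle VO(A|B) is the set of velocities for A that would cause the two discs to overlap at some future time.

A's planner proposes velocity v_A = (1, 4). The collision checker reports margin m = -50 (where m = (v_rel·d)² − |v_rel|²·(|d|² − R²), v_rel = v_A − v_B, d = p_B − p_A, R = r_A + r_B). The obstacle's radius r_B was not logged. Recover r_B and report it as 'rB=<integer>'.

m = -50
d = (4, 6);  v_rel = (1, -1),  |v_rel|² = 2
v_rel×d = (1)·(6) − (-1)·(4) = 10
since m = R²·2 − 10²:  R² = (100 + -50) / 2 = 25
R = √25 = 5  ⇒  r_B = 5 − 3 = 2

rB=2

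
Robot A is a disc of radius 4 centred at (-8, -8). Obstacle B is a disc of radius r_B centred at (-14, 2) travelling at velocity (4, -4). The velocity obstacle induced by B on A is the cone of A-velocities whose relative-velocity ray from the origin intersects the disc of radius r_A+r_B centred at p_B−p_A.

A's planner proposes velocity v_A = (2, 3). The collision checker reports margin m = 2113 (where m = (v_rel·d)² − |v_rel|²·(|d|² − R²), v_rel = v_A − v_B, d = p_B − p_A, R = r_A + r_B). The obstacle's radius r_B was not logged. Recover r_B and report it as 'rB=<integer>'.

m = 2113
d = (-6, 10);  v_rel = (-2, 7),  |v_rel|² = 53
v_rel×d = (-2)·(10) − (7)·(-6) = 22
since m = R²·53 − 22²:  R² = (484 + 2113) / 53 = 49
R = √49 = 7  ⇒  r_B = 7 − 4 = 3

rB=3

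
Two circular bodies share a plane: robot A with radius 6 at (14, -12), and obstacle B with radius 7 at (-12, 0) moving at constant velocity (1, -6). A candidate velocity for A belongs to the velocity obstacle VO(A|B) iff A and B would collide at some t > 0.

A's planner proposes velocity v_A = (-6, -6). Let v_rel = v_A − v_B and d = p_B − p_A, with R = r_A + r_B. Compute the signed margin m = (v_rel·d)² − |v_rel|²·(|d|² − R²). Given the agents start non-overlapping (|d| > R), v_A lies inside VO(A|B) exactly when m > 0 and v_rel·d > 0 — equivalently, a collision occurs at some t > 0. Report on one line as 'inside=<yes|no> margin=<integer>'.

d = (-26, 12),  |d|² = 820;  R = 6+7 = 13,  c = 820−13² = 651
v_rel = (-7, 0),  |v_rel|² = 49;  v_rel·d = (-7)·(-26) + (0)·(12) = 182
49·t² − 364·t + 651 = 0  ⇒  m = 182² − 49·651 = 1225
m = 1225 > 0,  v_rel·d = 182 > 0  ⇒  inside

inside=yes margin=1225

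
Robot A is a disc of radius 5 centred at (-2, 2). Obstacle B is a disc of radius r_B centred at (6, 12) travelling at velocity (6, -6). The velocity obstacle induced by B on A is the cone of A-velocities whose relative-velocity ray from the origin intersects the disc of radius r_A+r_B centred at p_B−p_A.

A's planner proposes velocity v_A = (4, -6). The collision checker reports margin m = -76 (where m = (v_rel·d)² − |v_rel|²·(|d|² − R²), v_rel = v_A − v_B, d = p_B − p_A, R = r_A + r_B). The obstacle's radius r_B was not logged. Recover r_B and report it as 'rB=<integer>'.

m = -76
d = (8, 10);  v_rel = (-2, 0),  |v_rel|² = 4
v_rel×d = (-2)·(10) − (0)·(8) = -20
since m = R²·4 − (-20)²:  R² = (400 + -76) / 4 = 81
R = √81 = 9  ⇒  r_B = 9 − 5 = 4

rB=4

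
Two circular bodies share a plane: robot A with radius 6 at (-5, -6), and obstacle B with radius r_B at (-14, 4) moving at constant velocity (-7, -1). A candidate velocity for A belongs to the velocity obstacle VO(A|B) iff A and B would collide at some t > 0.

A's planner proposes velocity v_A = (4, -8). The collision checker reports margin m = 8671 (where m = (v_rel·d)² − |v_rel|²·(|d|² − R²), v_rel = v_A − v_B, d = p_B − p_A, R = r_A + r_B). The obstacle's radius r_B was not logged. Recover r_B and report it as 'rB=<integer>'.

m = 8671
d = (-9, 10);  v_rel = (11, -7),  |v_rel|² = 170
v_rel×d = (11)·(10) − (-7)·(-9) = 47
since m = R²·170 − 47²:  R² = (2209 + 8671) / 170 = 64
R = √64 = 8  ⇒  r_B = 8 − 6 = 2

rB=2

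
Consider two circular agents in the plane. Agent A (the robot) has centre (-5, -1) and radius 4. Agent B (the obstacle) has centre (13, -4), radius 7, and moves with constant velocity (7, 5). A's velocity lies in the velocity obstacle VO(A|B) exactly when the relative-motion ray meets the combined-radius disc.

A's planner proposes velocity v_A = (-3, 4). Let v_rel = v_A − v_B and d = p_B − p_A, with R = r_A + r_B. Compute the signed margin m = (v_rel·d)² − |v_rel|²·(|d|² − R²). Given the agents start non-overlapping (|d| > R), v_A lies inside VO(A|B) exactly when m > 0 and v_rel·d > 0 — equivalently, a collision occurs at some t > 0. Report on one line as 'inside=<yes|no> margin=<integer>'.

d = (18, -3),  |d|² = 333;  R = 4+7 = 11,  c = 333−11² = 212
v_rel = (-10, -1),  |v_rel|² = 101;  v_rel·d = (-10)·(18) + (-1)·(-3) = -177
101·t² + 354·t + 212 = 0  ⇒  m = (-177)² − 101·212 = 9917
m = 9917 > 0,  v_rel·d = -177 < 0  ⇒  outside

inside=no margin=9917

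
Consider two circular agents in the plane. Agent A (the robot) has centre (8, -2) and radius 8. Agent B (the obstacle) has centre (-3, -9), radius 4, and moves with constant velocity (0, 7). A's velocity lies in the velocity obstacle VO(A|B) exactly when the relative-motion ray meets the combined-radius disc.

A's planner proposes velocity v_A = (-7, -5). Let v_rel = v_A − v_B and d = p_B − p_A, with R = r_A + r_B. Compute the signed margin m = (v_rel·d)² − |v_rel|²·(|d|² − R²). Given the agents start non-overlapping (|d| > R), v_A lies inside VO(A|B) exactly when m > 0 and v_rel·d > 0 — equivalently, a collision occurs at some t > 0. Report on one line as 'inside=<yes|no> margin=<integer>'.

d = (-11, -7),  |d|² = 170;  R = 8+4 = 12,  c = 170−12² = 26
v_rel = (-7, -12),  |v_rel|² = 193;  v_rel·d = (-7)·(-11) + (-12)·(-7) = 161
193·t² − 322·t + 26 = 0  ⇒  m = 161² − 193·26 = 20903
m = 20903 > 0,  v_rel·d = 161 > 0  ⇒  inside

inside=yes margin=20903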